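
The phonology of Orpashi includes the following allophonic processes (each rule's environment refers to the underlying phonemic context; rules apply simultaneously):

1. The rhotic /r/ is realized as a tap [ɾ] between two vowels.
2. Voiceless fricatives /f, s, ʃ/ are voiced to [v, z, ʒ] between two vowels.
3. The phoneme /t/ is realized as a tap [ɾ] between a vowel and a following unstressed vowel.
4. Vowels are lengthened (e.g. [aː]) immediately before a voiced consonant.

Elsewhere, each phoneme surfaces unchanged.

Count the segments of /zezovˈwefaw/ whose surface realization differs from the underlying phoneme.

4

Segments that undergo a rule: /e/ → [eː] (rule 4); /o/ → [oː] (rule 4); /f/ → [v] (rule 2); /a/ → [aː] (rule 4).
All other segments surface unchanged.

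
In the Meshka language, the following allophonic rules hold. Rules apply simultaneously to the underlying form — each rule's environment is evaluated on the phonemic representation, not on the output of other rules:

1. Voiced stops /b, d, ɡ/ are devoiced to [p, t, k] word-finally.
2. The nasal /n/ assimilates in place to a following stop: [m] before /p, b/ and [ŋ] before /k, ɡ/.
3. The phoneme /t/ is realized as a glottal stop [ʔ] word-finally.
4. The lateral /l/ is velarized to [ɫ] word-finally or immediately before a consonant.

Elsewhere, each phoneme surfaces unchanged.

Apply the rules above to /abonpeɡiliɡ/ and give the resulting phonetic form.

[abompeɡilik]

/b/ (between /a/ and /o/) is in the target of rule 1 but the environment (word-finally) is not met → [b].
/n/ — between /o/ and /p/, before a labial or velar stop — surfaces as [m] (rule 2).
/ɡ/ (between /e/ and /i/) fails the environment for rule 1, so it stays [ɡ].
/l/ (between /i/ and /i/) fails the environment for rule 4, so it stays [l].
Rule 1 applies to /ɡ/ (word-final: word-finally) → [k].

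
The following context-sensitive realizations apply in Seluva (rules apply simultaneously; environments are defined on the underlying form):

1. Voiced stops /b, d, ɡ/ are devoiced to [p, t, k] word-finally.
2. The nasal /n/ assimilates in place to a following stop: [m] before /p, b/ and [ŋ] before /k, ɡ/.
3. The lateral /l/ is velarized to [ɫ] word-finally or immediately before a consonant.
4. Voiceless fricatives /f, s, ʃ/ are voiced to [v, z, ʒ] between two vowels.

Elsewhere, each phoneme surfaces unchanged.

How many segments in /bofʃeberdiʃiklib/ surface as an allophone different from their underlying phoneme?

Segments that undergo a rule: /ʃ/ → [ʒ] (rule 4); /b/ → [p] (rule 1).
All other segments surface unchanged.

2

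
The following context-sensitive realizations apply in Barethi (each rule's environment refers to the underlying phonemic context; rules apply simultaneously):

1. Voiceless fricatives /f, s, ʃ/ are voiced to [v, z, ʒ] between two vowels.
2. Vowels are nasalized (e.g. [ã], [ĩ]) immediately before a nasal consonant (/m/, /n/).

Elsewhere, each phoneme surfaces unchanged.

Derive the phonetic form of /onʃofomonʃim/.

[õnʃovõmõnʃĩm]

/o/ meets the environment for rule 2 (before a nasal consonant) → [õ].
/n/ stays [n].
/ʃ/ (between /n/ and /o/) fails the environment for rule 1, so it stays [ʃ].
/o/ (between /ʃ/ and /f/): rule 2 targets it, but not before a nasal consonant → unchanged [o].
/f/ — between /o/ and /o/, between two vowels — surfaces as [v] (rule 1).
/o/ (between /f/ and /m/): before a nasal consonant, so rule 2 applies → [õ].
/m/ stays [m].
/o/ — between /m/ and /n/, before a nasal consonant — surfaces as [õ] (rule 2).
/n/ (between /o/ and /ʃ/) is unaffected → [n].
/ʃ/ (between /n/ and /i/) fails the environment for rule 1, so it stays [ʃ].
/i/ (between /ʃ/ and /m/) occurs before a nasal consonant → [ĩ] by rule 2.
/m/ (word-final): no rule targets it → [m].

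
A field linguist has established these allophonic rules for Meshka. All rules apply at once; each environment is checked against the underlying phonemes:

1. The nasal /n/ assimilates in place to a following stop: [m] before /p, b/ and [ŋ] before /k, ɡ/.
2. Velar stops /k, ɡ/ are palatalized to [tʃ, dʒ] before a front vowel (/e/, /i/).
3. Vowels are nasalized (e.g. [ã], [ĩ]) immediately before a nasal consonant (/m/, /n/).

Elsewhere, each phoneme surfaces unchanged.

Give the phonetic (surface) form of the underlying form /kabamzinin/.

/k/ (word-initial): rule 2 targets it, but not before a front vowel → unchanged [k].
/a/ (between /k/ and /b/) fails the environment for rule 3, so it stays [a].
/b/ (between /a/ and /a/): no rule targets it → [b].
/a/ — between /b/ and /m/, before a nasal consonant — surfaces as [ã] (rule 3).
/m/ — not in any rule's target class → [m].
/z/ (between /m/ and /i/): no rule targets it → [z].
/i/ meets the environment for rule 3 (before a nasal consonant) → [ĩ].
/n/ — between /i/ and /i/; rule 1 does not apply here → [n].
/i/ (between /n/ and /n/): before a nasal consonant, so rule 3 applies → [ĩ].
/n/ (word-final) fails the environment for rule 1, so it stays [n].

[kabãmzĩnĩn]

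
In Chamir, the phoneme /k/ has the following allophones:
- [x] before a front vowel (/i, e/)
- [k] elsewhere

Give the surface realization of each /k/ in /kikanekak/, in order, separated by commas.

[x], [k], [k], [k]

Occurrence 1 (position 1): before a front vowel (/i, e/) → [x].
Occurrence 2 (position 3): no conditioning environment matches → elsewhere allophone [k].
Occurrence 3 (position 7): no conditioning environment matches → elsewhere allophone [k].
Occurrence 4 (position 9): no conditioning environment matches → elsewhere allophone [k].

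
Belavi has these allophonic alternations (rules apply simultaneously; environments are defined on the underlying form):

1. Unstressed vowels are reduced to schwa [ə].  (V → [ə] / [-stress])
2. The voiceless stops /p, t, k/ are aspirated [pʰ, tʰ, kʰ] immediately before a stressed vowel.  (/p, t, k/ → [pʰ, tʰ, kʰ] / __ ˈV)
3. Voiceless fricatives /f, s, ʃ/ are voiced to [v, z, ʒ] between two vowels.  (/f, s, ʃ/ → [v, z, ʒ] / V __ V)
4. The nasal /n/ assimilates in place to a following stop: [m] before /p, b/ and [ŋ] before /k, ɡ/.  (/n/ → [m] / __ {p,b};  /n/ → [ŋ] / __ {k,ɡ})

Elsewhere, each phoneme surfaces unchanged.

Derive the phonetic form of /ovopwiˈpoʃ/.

/o/ — word-initial, in an unstressed syllable — surfaces as [ə] (rule 1).
/v/ (between /o/ and /o/): no rule targets it → [v].
/o/ — between /v/ and /p/, in an unstressed syllable — surfaces as [ə] (rule 1).
/p/ — between /o/ and /w/; rule 2 does not apply here → [p].
/w/ (between /p/ and /i/): no rule targets it → [w].
/i/ (between /w/ and /p/): in an unstressed syllable, so rule 1 applies → [ə].
/p/ — between /i/ and /o/, immediately before a stressed vowel — surfaces as [pʰ] (rule 2).
/o/ — between /p/ and /ʃ/; rule 1 does not apply here → [o].
/ʃ/ (word-final) fails the environment for rule 3, so it stays [ʃ].

[əvəpwəˈpʰoʃ]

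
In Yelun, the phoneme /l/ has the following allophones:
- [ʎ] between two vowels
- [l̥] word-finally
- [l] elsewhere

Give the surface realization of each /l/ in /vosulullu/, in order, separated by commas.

Occurrence 1 (position 5): between two vowels → [ʎ].
Occurrence 2 (position 7): no conditioning environment matches → elsewhere allophone [l].
Occurrence 3 (position 8): no conditioning environment matches → elsewhere allophone [l].

[ʎ], [l], [l]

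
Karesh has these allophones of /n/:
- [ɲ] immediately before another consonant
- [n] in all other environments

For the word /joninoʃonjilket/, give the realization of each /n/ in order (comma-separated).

Occurrence 1 (position 3): no conditioning environment matches → elsewhere allophone [n].
Occurrence 2 (position 5): no conditioning environment matches → elsewhere allophone [n].
Occurrence 3 (position 9): immediately before another consonant → [ɲ].

[n], [n], [ɲ]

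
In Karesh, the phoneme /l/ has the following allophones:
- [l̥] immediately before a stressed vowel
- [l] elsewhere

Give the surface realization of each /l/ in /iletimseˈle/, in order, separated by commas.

Occurrence 1 (position 2): no conditioning environment matches → elsewhere allophone [l].
Occurrence 2 (position 9): immediately before a stressed vowel → [l̥].

[l], [l̥]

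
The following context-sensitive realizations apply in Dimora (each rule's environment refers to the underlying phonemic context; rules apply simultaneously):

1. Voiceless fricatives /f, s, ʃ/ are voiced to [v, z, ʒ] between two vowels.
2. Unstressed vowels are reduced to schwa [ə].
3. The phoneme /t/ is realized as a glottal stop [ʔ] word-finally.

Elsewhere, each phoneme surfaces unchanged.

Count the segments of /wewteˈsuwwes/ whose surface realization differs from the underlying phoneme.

Segments that undergo a rule: /e/ → [ə] (rule 2); /e/ → [ə] (rule 2); /s/ → [z] (rule 1); /e/ → [ə] (rule 2).
All other segments surface unchanged.

4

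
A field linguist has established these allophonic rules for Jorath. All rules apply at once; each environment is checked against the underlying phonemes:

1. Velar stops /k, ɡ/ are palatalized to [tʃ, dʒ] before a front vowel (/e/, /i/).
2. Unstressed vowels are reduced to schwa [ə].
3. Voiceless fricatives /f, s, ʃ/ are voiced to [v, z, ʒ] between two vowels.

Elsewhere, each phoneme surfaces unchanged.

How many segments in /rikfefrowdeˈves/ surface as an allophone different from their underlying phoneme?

Segments that undergo a rule: /i/ → [ə] (rule 2); /e/ → [ə] (rule 2); /o/ → [ə] (rule 2); /e/ → [ə] (rule 2).
All other segments surface unchanged.

4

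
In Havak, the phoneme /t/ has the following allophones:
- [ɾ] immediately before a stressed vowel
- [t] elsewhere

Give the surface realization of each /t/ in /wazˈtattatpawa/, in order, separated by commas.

[ɾ], [t], [t], [t]

Occurrence 1 (position 4): immediately before a stressed vowel → [ɾ].
Occurrence 2 (position 6): no conditioning environment matches → elsewhere allophone [t].
Occurrence 3 (position 7): no conditioning environment matches → elsewhere allophone [t].
Occurrence 4 (position 9): no conditioning environment matches → elsewhere allophone [t].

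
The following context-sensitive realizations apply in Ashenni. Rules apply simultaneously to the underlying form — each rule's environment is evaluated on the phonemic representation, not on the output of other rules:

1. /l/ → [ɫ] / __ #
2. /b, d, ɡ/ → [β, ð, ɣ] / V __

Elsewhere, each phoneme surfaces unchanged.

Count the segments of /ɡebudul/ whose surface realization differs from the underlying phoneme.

Segments that undergo a rule: /b/ → [β] (rule 2); /d/ → [ð] (rule 2); /l/ → [ɫ] (rule 1).
All other segments surface unchanged.

3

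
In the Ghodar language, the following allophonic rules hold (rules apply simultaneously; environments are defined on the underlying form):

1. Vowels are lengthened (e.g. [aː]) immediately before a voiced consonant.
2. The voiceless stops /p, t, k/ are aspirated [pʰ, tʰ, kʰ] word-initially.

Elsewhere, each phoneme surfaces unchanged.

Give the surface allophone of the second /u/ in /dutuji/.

/u/ meets the environment for rule 1 (before a voiced consonant) → [uː].

[uː]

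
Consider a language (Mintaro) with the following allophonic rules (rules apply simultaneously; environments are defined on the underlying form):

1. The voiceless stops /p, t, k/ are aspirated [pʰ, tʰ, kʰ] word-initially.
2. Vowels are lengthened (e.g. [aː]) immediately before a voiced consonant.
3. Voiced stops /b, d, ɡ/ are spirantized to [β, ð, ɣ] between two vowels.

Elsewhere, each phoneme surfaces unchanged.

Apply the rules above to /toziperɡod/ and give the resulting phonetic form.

/t/ (word-initial): word-initially, so rule 1 applies → [tʰ].
/o/ (between /t/ and /z/) occurs before a voiced consonant → [oː] by rule 2.
/z/ (between /o/ and /i/) is unaffected → [z].
/i/ (between /z/ and /p/) fails the environment for rule 2, so it stays [i].
/p/ (between /i/ and /e/) is in the target of rule 1 but the environment (word-initially) is not met → [p].
/e/ (between /p/ and /r/): before a voiced consonant, so rule 2 applies → [eː].
/r/ — not in any rule's target class → [r].
/ɡ/ (between /r/ and /o/): rule 3 targets it, but not between two vowels → unchanged [ɡ].
/o/ (between /ɡ/ and /d/) occurs before a voiced consonant → [oː] by rule 2.
/d/ — word-final; rule 3 does not apply here → [d].

[tʰoːzipeːrɡoːd]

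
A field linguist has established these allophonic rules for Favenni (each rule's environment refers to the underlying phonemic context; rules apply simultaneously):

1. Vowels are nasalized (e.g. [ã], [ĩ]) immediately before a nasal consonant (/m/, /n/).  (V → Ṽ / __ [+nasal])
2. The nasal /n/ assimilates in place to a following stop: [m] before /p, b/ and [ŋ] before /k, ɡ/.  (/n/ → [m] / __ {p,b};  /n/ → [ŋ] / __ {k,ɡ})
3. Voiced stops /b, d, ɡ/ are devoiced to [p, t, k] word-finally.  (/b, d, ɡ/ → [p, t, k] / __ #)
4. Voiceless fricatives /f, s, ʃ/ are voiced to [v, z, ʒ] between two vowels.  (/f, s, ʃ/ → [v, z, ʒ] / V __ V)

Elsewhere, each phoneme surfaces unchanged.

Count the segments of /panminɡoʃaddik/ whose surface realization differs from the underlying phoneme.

Segments that undergo a rule: /a/ → [ã] (rule 1); /i/ → [ĩ] (rule 1); /n/ → [ŋ] (rule 2); /ʃ/ → [ʒ] (rule 4).
All other segments surface unchanged.

4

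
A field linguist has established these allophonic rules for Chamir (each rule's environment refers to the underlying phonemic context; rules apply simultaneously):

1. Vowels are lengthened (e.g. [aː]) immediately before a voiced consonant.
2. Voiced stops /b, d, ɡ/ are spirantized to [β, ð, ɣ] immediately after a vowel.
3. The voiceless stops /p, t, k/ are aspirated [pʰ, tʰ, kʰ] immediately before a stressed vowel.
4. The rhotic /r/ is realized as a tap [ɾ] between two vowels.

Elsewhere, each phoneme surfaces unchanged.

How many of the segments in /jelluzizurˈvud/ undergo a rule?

Segments that undergo a rule: /e/ → [eː] (rule 1); /u/ → [uː] (rule 1); /i/ → [iː] (rule 1); /u/ → [uː] (rule 1); /u/ → [uː] (rule 1); /d/ → [ð] (rule 2).
All other segments surface unchanged.

6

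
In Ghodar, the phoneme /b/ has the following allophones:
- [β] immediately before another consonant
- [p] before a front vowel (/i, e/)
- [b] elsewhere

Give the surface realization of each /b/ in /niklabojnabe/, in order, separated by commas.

Occurrence 1 (position 6): no conditioning environment matches → elsewhere allophone [b].
Occurrence 2 (position 11): before a front vowel (/i, e/) → [p].

[b], [p]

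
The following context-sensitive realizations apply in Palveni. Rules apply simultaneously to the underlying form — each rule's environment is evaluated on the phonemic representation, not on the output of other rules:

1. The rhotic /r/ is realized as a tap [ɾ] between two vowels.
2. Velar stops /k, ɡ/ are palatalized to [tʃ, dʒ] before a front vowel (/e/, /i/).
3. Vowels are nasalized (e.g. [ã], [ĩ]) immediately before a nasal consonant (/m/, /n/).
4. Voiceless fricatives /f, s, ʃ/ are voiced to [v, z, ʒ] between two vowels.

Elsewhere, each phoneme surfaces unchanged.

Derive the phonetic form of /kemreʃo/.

[tʃẽmreʒo]

/k/ (word-initial): before a front vowel, so rule 2 applies → [tʃ].
/e/ (between /k/ and /m/): before a nasal consonant, so rule 3 applies → [ẽ].
/m/ stays [m].
/r/ (between /m/ and /e/): rule 1 targets it, but not between two vowels → unchanged [r].
/e/ (between /r/ and /ʃ/): rule 3 targets it, but not before a nasal consonant → unchanged [e].
/ʃ/ (between /e/ and /o/) occurs between two vowels → [ʒ] by rule 4.
/o/ — word-final; rule 3 does not apply here → [o].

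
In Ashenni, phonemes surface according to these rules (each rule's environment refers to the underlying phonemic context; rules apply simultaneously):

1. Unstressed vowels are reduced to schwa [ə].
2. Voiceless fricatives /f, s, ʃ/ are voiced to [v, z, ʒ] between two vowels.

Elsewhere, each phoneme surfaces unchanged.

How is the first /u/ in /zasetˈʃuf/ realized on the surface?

[u]

/u/ (between /ʃ/ and /f/): rule 1 targets it, but not in an unstressed syllable → unchanged [u].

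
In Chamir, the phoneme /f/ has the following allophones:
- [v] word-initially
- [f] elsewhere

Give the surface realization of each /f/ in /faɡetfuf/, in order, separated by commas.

[v], [f], [f]

Occurrence 1 (position 1): word-initially → [v].
Occurrence 2 (position 6): no conditioning environment matches → elsewhere allophone [f].
Occurrence 3 (position 8): no conditioning environment matches → elsewhere allophone [f].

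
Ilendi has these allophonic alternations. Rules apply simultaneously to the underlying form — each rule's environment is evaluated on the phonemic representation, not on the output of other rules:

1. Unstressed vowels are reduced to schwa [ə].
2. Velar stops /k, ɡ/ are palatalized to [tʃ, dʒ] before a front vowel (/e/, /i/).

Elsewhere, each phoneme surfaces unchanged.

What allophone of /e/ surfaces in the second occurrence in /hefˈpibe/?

[ə]

/e/ — word-final, in an unstressed syllable — surfaces as [ə] (rule 1).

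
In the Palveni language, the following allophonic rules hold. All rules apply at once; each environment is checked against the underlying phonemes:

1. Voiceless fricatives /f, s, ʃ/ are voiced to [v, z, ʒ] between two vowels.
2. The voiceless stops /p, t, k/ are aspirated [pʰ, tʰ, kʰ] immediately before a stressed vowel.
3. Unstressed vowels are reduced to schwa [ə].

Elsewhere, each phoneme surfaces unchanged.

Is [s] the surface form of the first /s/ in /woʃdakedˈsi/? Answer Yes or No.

/s/ (between /d/ and /i/): rule 1 targets it, but not between two vowels → unchanged [s].
The actual realization is [s], which matches [s].

Yes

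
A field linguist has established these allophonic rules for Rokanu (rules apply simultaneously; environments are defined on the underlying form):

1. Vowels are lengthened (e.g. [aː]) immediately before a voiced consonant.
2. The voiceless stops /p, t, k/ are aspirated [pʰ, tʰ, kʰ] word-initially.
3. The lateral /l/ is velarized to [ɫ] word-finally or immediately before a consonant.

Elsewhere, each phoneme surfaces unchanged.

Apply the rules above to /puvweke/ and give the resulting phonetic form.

/p/ — word-initial, word-initially — surfaces as [pʰ] (rule 2).
/u/ (between /p/ and /v/): before a voiced consonant, so rule 1 applies → [uː].
/v/ stays [v].
/w/ (between /v/ and /e/) is unaffected → [w].
/e/ (between /w/ and /k/): rule 1 targets it, but not before a voiced consonant → unchanged [e].
/k/ (between /e/ and /e/) fails the environment for rule 2, so it stays [k].
/e/ (word-final): rule 1 targets it, but not before a voiced consonant → unchanged [e].

[pʰuːvweke]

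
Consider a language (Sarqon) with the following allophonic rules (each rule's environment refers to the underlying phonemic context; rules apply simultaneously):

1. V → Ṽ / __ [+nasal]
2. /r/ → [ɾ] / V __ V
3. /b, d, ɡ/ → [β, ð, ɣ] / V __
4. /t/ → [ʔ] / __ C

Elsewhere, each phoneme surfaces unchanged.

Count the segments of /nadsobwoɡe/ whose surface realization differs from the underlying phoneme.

3

Segments that undergo a rule: /d/ → [ð] (rule 3); /b/ → [β] (rule 3); /ɡ/ → [ɣ] (rule 3).
All other segments surface unchanged.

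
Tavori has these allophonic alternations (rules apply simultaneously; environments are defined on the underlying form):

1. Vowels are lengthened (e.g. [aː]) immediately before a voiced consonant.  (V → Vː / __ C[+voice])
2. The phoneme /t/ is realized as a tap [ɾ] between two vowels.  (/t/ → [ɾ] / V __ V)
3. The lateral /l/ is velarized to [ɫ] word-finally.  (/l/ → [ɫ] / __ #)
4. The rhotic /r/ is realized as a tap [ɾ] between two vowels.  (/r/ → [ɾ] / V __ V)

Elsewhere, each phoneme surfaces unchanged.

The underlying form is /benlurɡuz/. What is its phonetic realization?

/b/ — not in any rule's target class → [b].
/e/ — between /b/ and /n/, before a voiced consonant — surfaces as [eː] (rule 1).
/n/ — not in any rule's target class → [n].
/l/ (between /n/ and /u/): rule 3 targets it, but not word-finally → unchanged [l].
Rule 1 applies to /u/ (between /l/ and /r/: before a voiced consonant) → [uː].
/r/ (between /u/ and /ɡ/) is in the target of rule 4 but the environment (between two vowels) is not met → [r].
/ɡ/ stays [ɡ].
/u/ meets the environment for rule 1 (before a voiced consonant) → [uː].
/z/ stays [z].

[beːnluːrɡuːz]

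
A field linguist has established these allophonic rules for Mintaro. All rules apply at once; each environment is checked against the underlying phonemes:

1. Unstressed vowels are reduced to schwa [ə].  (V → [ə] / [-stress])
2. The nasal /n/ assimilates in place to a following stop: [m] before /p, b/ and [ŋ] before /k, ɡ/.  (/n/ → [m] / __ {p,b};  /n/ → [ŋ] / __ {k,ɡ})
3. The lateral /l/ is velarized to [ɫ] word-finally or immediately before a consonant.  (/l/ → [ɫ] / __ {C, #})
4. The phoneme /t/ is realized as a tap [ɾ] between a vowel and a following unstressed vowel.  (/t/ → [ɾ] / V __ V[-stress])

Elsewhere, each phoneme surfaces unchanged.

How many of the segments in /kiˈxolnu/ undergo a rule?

Segments that undergo a rule: /i/ → [ə] (rule 1); /l/ → [ɫ] (rule 3); /u/ → [ə] (rule 1).
All other segments surface unchanged.

3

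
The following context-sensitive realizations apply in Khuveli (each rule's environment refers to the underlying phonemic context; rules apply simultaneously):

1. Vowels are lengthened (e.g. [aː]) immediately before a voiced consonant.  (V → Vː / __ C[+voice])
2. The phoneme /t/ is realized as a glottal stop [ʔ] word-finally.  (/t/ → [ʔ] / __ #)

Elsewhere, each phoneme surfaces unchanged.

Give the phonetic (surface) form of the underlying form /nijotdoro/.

/n/ (word-initial) is unaffected → [n].
Rule 1 applies to /i/ (between /n/ and /j/: before a voiced consonant) → [iː].
/j/ stays [j].
/o/ (between /j/ and /t/) fails the environment for rule 1, so it stays [o].
/t/ (between /o/ and /d/) is in the target of rule 2 but the environment (word-finally) is not met → [t].
/d/ (between /t/ and /o/): no rule targets it → [d].
/o/ meets the environment for rule 1 (before a voiced consonant) → [oː].
/r/ — not in any rule's target class → [r].
/o/ (word-final) fails the environment for rule 1, so it stays [o].

[niːjotdoːro]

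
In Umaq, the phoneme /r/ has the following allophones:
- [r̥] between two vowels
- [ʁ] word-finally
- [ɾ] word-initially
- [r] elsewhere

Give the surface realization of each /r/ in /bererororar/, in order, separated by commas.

[r̥], [r̥], [r̥], [r̥], [ʁ]

Occurrence 1 (position 3): between two vowels → [r̥].
Occurrence 2 (position 5): between two vowels → [r̥].
Occurrence 3 (position 7): between two vowels → [r̥].
Occurrence 4 (position 9): between two vowels → [r̥].
Occurrence 5 (position 11): word-finally → [ʁ].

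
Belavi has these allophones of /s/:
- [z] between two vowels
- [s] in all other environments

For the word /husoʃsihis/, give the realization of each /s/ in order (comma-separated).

[z], [s], [s]

Occurrence 1 (position 3): between two vowels → [z].
Occurrence 2 (position 6): no conditioning environment matches → elsewhere allophone [s].
Occurrence 3 (position 10): no conditioning environment matches → elsewhere allophone [s].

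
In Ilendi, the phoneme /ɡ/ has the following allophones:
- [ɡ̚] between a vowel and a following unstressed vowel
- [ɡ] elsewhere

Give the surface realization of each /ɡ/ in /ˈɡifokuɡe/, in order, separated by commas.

Occurrence 1 (position 1): no conditioning environment matches → elsewhere allophone [ɡ].
Occurrence 2 (position 7): between a vowel and a following unstressed vowel → [ɡ̚].

[ɡ], [ɡ̚]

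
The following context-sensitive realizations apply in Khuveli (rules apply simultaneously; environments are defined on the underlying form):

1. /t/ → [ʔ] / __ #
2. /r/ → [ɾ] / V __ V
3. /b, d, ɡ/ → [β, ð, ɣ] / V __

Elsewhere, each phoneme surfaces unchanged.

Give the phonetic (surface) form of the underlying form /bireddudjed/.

[biɾeðduðjeð]

/b/ (word-initial): rule 3 targets it, but not immediately after a vowel → unchanged [b].
/i/ — not in any rule's target class → [i].
/r/ (between /i/ and /e/) occurs between two vowels → [ɾ] by rule 2.
/e/ stays [e].
/d/ meets the environment for rule 3 (immediately after a vowel) → [ð].
/d/ (between /d/ and /u/) fails the environment for rule 3, so it stays [d].
/u/ (between /d/ and /d/) is unaffected → [u].
/d/ (between /u/ and /j/): immediately after a vowel, so rule 3 applies → [ð].
/j/ (between /d/ and /e/): no rule targets it → [j].
/e/ (between /j/ and /d/): no rule targets it → [e].
Rule 3 applies to /d/ (word-final: immediately after a vowel) → [ð].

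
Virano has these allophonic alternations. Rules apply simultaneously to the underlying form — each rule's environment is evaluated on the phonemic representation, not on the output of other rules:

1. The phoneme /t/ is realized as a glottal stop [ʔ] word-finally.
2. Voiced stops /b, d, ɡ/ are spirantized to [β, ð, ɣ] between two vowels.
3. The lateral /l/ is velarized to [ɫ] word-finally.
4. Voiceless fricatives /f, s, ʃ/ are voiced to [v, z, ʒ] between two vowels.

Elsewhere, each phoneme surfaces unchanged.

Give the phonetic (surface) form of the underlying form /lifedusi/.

[liveðuzi]

/l/ — word-initial; rule 3 does not apply here → [l].
/i/ (between /l/ and /f/): no rule targets it → [i].
Rule 4 applies to /f/ (between /i/ and /e/: between two vowels) → [v].
/e/ stays [e].
/d/ (between /e/ and /u/) occurs between two vowels → [ð] by rule 2.
/u/ (between /d/ and /s/): no rule targets it → [u].
Rule 4 applies to /s/ (between /u/ and /i/: between two vowels) → [z].
/i/ (word-final) is unaffected → [i].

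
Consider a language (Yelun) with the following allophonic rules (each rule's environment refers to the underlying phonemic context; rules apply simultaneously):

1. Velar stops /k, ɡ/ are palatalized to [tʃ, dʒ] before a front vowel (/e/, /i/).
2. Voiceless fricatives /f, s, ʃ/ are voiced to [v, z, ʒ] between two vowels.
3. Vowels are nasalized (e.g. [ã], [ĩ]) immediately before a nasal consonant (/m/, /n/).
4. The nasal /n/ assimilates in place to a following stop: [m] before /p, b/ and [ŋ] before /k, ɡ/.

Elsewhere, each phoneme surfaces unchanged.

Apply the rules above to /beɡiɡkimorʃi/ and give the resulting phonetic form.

[bedʒiɡtʃĩmorʃi]

/b/ — not in any rule's target class → [b].
/e/ (between /b/ and /ɡ/) is in the target of rule 3 but the environment (before a nasal consonant) is not met → [e].
/ɡ/ (between /e/ and /i/) occurs before a front vowel → [dʒ] by rule 1.
/i/ (between /ɡ/ and /ɡ/) fails the environment for rule 3, so it stays [i].
/ɡ/ (between /i/ and /k/) is in the target of rule 1 but the environment (before a front vowel) is not met → [ɡ].
/k/ (between /ɡ/ and /i/): before a front vowel, so rule 1 applies → [tʃ].
/i/ meets the environment for rule 3 (before a nasal consonant) → [ĩ].
/m/ (between /i/ and /o/) is unaffected → [m].
/o/ (between /m/ and /r/) fails the environment for rule 3, so it stays [o].
/r/ stays [r].
/ʃ/ (between /r/ and /i/) fails the environment for rule 2, so it stays [ʃ].
/i/ (word-final) fails the environment for rule 3, so it stays [i].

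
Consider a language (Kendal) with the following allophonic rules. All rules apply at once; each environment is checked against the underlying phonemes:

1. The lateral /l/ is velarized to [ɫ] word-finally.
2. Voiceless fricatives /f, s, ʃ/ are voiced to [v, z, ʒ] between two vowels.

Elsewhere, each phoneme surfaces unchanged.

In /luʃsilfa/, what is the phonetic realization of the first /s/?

[s]

/s/ (between /ʃ/ and /i/) fails the environment for rule 2, so it stays [s].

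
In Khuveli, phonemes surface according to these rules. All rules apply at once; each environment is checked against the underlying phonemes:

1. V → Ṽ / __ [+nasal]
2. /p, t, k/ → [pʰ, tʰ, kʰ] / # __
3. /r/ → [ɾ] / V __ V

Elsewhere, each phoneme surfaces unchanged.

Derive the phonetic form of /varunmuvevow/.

/v/ (word-initial): no rule targets it → [v].
/a/ (between /v/ and /r/) fails the environment for rule 1, so it stays [a].
/r/ (between /a/ and /u/) occurs between two vowels → [ɾ] by rule 3.
/u/ meets the environment for rule 1 (before a nasal consonant) → [ũ].
/n/ (between /u/ and /m/) is unaffected → [n].
/m/ (between /n/ and /u/) is unaffected → [m].
/u/ (between /m/ and /v/) fails the environment for rule 1, so it stays [u].
/v/ — not in any rule's target class → [v].
/e/ (between /v/ and /v/) fails the environment for rule 1, so it stays [e].
/v/ (between /e/ and /o/) is unaffected → [v].
/o/ (between /v/ and /w/): rule 1 targets it, but not before a nasal consonant → unchanged [o].
/w/ (word-final) is unaffected → [w].

[vaɾũnmuvevow]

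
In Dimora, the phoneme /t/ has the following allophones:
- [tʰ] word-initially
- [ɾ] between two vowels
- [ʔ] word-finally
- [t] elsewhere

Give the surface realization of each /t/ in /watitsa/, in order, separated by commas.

Occurrence 1 (position 3): between two vowels → [ɾ].
Occurrence 2 (position 5): no conditioning environment matches → elsewhere allophone [t].

[ɾ], [t]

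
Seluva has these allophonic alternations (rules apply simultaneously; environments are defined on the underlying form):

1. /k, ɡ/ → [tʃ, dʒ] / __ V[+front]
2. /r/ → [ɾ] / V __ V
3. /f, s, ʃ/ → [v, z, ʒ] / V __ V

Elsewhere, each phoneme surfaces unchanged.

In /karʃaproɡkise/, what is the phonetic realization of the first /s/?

/s/ (between /i/ and /e/): between two vowels, so rule 3 applies → [z].

[z]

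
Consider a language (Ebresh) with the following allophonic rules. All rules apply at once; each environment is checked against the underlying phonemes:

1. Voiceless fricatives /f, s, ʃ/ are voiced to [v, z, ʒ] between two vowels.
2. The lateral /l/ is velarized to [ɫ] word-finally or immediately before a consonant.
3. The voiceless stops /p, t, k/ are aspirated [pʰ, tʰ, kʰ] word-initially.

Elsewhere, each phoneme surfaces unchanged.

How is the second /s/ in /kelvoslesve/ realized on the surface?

/s/ (between /e/ and /v/) fails the environment for rule 1, so it stays [s].

[s]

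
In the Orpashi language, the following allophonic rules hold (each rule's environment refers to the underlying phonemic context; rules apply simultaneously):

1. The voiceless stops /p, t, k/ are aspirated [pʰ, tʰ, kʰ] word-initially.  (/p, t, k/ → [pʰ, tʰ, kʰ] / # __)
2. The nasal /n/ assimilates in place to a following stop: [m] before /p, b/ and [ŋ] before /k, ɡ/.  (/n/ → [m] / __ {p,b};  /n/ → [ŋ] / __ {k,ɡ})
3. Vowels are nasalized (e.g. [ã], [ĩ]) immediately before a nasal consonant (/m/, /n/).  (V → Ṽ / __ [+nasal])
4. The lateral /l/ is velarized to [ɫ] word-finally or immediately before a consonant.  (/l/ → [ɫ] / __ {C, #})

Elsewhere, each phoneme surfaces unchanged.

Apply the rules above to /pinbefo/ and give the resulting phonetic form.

/p/ — word-initial, word-initially — surfaces as [pʰ] (rule 1).
/i/ — between /p/ and /n/, before a nasal consonant — surfaces as [ĩ] (rule 3).
/n/ meets the environment for rule 2 (before a labial or velar stop) → [m].
/b/ — not in any rule's target class → [b].
/e/ (between /b/ and /f/) fails the environment for rule 3, so it stays [e].
/f/ — not in any rule's target class → [f].
/o/ (word-final) fails the environment for rule 3, so it stays [o].

[pʰĩmbefo]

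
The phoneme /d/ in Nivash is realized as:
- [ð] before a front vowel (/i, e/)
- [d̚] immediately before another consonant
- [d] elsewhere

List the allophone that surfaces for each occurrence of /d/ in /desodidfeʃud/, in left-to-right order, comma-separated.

Occurrence 1 (position 1): before a front vowel (/i, e/) → [ð].
Occurrence 2 (position 5): before a front vowel (/i, e/) → [ð].
Occurrence 3 (position 7): immediately before another consonant → [d̚].
Occurrence 4 (position 12): no conditioning environment matches → elsewhere allophone [d].

[ð], [ð], [d̚], [d]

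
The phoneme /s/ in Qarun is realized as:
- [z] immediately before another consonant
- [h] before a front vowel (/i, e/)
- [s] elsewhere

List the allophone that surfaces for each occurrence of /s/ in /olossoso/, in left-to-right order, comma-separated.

Occurrence 1 (position 4): immediately before another consonant → [z].
Occurrence 2 (position 5): no conditioning environment matches → elsewhere allophone [s].
Occurrence 3 (position 7): no conditioning environment matches → elsewhere allophone [s].

[z], [s], [s]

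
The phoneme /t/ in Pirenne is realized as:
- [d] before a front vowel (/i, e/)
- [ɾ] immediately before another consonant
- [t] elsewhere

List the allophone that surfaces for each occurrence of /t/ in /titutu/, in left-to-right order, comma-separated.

[d], [t], [t]

Occurrence 1 (position 1): before a front vowel (/i, e/) → [d].
Occurrence 2 (position 3): no conditioning environment matches → elsewhere allophone [t].
Occurrence 3 (position 5): no conditioning environment matches → elsewhere allophone [t].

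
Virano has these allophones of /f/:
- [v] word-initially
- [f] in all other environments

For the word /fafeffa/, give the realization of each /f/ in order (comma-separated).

Occurrence 1 (position 1): word-initially → [v].
Occurrence 2 (position 3): no conditioning environment matches → elsewhere allophone [f].
Occurrence 3 (position 5): no conditioning environment matches → elsewhere allophone [f].
Occurrence 4 (position 6): no conditioning environment matches → elsewhere allophone [f].

[v], [f], [f], [f]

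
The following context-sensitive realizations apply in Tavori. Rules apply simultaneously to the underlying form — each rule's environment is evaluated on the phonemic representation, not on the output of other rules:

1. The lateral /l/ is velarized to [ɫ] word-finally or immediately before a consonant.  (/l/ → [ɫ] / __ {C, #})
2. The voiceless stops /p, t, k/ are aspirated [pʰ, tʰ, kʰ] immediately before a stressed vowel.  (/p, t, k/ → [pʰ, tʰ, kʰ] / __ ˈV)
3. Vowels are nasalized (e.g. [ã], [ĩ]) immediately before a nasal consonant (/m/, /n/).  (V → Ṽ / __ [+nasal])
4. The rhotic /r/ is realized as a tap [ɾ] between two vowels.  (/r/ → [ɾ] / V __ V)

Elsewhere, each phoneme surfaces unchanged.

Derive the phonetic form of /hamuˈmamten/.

/h/ (word-initial) is unaffected → [h].
/a/ (between /h/ and /m/): before a nasal consonant, so rule 3 applies → [ã].
/m/ (between /a/ and /u/) is unaffected → [m].
Rule 3 applies to /u/ (between /m/ and /m/: before a nasal consonant) → [ũ].
/m/ — not in any rule's target class → [m].
Rule 3 applies to /a/ (between /m/ and /m/: before a nasal consonant) → [ã].
/m/ stays [m].
/t/ (between /m/ and /e/) fails the environment for rule 2, so it stays [t].
/e/ (between /t/ and /n/) occurs before a nasal consonant → [ẽ] by rule 3.
/n/ — not in any rule's target class → [n].

[hãmũˈmãmtẽn]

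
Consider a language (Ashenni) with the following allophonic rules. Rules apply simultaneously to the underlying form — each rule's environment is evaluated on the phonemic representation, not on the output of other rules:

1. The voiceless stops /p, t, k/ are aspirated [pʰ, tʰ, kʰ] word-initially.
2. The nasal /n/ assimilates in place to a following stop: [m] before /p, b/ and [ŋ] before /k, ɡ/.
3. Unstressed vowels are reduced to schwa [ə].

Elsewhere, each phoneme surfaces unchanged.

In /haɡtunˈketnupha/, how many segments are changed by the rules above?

5

Segments that undergo a rule: /a/ → [ə] (rule 3); /u/ → [ə] (rule 3); /n/ → [ŋ] (rule 2); /u/ → [ə] (rule 3); /a/ → [ə] (rule 3).
All other segments surface unchanged.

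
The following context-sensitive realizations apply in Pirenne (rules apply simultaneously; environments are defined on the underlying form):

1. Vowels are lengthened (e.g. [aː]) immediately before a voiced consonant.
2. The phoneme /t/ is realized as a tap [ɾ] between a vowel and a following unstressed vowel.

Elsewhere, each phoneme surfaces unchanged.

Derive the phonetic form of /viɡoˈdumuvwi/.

[viːɡoːˈduːmuːvwi]

/v/ (word-initial) is unaffected → [v].
Rule 1 applies to /i/ (between /v/ and /ɡ/: before a voiced consonant) → [iː].
/ɡ/ stays [ɡ].
/o/ (between /ɡ/ and /d/) occurs before a voiced consonant → [oː] by rule 1.
/d/ stays [d].
/u/ (between /d/ and /m/) occurs before a voiced consonant → [uː] by rule 1.
/m/ — not in any rule's target class → [m].
/u/ meets the environment for rule 1 (before a voiced consonant) → [uː].
/v/ — not in any rule's target class → [v].
/w/ stays [w].
/i/ (word-final): rule 1 targets it, but not before a voiced consonant → unchanged [i].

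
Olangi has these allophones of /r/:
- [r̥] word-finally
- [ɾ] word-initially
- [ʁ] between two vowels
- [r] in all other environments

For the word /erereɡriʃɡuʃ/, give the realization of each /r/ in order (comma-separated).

[ʁ], [ʁ], [r]

Occurrence 1 (position 2): between two vowels → [ʁ].
Occurrence 2 (position 4): between two vowels → [ʁ].
Occurrence 3 (position 7): no conditioning environment matches → elsewhere allophone [r].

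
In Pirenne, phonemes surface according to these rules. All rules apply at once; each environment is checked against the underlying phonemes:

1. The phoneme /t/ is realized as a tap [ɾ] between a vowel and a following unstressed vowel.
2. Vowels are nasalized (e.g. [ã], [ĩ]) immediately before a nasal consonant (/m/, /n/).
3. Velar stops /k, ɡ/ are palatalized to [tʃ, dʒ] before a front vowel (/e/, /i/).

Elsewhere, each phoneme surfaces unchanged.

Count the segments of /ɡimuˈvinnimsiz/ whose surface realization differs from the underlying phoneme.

4

Segments that undergo a rule: /ɡ/ → [dʒ] (rule 3); /i/ → [ĩ] (rule 2); /i/ → [ĩ] (rule 2); /i/ → [ĩ] (rule 2).
All other segments surface unchanged.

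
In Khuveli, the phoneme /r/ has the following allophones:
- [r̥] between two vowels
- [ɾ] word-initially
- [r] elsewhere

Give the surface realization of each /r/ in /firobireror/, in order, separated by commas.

Occurrence 1 (position 3): between two vowels → [r̥].
Occurrence 2 (position 7): between two vowels → [r̥].
Occurrence 3 (position 9): between two vowels → [r̥].
Occurrence 4 (position 11): no conditioning environment matches → elsewhere allophone [r].

[r̥], [r̥], [r̥], [r]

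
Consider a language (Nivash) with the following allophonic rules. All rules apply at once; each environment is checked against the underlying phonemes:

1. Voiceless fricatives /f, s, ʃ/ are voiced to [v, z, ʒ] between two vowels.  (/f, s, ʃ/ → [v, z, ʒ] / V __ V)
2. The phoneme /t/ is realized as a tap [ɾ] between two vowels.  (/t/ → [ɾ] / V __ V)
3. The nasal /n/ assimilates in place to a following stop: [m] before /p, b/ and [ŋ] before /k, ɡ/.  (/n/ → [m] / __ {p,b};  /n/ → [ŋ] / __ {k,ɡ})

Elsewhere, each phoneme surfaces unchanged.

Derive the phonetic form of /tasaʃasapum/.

/t/ (word-initial) fails the environment for rule 2, so it stays [t].
Rule 1 applies to /s/ (between /a/ and /a/: between two vowels) → [z].
/ʃ/ (between /a/ and /a/) occurs between two vowels → [ʒ] by rule 1.
/s/ meets the environment for rule 1 (between two vowels) → [z].

[tazaʒazapum]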